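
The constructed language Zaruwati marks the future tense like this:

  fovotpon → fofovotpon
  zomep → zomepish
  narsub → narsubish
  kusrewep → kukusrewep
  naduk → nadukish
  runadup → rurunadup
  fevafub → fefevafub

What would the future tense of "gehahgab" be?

gegehahgab

runadup and zomep both end in -p yet inflect differently (rurunadup, zomepish), so the final letter is not what conditions the rule; the number of vowels is.
"gehahgab" has 3 vowels. The stems with 3 vowels (fovotpon → fofovotpon, runadup → rurunadup, kusrewep → kukusrewep) repeat the first consonant+vowel as a prefix.
So gehahgab → gegehahgab.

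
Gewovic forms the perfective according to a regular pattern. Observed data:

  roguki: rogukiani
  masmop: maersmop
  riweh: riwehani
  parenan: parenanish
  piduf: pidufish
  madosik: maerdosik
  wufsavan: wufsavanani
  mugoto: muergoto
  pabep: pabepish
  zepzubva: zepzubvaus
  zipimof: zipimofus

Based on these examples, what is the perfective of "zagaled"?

zipimof and piduf both end in -f yet inflect differently (zipimofus, pidufish), so the final letter is not what conditions the rule; the first letter is.
"zagaled" begins with z-. The stems beginning with z- (zepzubva → zepzubvaus, zipimof → zipimofus) add -us.
The other patterns: stems beginning with p- add -ish; stems beginning with m- insert -er- after the first vowel; stems beginning with r- or w- add -ani.
So zagaled → zagaledus.

zagaledus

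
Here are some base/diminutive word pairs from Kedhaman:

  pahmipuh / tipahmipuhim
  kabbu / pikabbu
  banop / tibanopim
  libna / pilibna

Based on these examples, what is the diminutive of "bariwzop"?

pahmipuh and kabbu both have last vowel 'u' yet inflect differently (tipahmipuhim, pikabbu), so the last vowel is not what conditions the rule; whether the stem ends in a vowel or a consonant is.
"bariwzop" ends in a consonant. The stems ending in a consonant (banop → tibanopim, pahmipuh → tipahmipuhim) add ti- … -im around the stem.
So bariwzop → tibariwzopim.

tibariwzopim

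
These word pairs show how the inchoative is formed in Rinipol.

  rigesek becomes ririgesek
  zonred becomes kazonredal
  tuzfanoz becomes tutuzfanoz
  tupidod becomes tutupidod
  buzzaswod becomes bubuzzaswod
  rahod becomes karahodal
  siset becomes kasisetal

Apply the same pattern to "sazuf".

kasazufal

zonred and tupidod both end in -d yet inflect differently (kazonredal, tutupidod), so the final letter is not what conditions the rule; the number of vowels is.
"sazuf" has 2 vowels. The stems with 2 vowels (zonred → kazonredal, siset → kasisetal, rahod → karahodal) add ka- … -al around the stem.
So sazuf → kasazufal.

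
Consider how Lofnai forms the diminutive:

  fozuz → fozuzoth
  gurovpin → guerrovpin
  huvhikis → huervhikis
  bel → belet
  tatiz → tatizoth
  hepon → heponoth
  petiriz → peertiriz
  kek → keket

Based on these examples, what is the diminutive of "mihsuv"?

hepon and gurovpin both end in -n yet inflect differently (heponoth, guerrovpin), so the final letter is not what conditions the rule; the number of vowels is.
"mihsuv" has 2 vowels. The stems with 2 vowels (fozuz → fozuzoth, hepon → heponoth, tatiz → tatizoth) add -oth.
The other patterns: stems with 1 vowel add -et; stems with 3 vowels insert -er- after the first vowel.
So mihsuv → mihsuvoth.

mihsuvoth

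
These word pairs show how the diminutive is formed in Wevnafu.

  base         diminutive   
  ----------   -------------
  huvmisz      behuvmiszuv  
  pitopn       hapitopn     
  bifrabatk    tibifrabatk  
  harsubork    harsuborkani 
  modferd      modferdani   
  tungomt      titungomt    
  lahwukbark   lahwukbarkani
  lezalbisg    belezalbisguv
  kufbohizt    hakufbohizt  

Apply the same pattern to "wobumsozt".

hawobumsozt

harsubork and bifrabatk both end in -k yet inflect differently (harsuborkani, tibifrabatk), so the final letter is not what conditions the rule; the second-to-last letter is.
"wobumsozt" has second-to-last letter 'z'. The one such stem in the data (kufbohizt → hakufbohizt) adds the prefix ha-, so the same rule applies.
The other patterns: stems whose second-to-last letter is 'r' add -ani; stems whose second-to-last letter is 'm' or 't' add the prefix ti-; stems whose second-to-last letter is 's' add be- … -uv around the stem.
So wobumsozt → hawobumsozt.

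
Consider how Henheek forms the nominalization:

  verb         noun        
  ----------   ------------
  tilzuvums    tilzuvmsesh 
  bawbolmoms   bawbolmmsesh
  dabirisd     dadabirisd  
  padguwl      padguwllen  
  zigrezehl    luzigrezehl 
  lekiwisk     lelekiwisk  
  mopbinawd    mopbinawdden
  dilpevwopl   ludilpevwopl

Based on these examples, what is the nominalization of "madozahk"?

lumadozahk

mopbinawd and dabirisd both end in -d yet inflect differently (mopbinawdden, dadabirisd), so the final letter is not what conditions the rule; the second-to-last letter is.
"madozahk" has second-to-last letter 'h'. The one such stem in the data (zigrezehl → luzigrezehl) adds the prefix lu-, so the same rule applies.
The other patterns: stems whose second-to-last letter is 'w' double the final consonant and add -en; stems whose second-to-last letter is 's' repeat the first consonant+vowel as a prefix; stems whose second-to-last letter is 'm' delete the last vowel and add -esh.
So madozahk → lumadozahk.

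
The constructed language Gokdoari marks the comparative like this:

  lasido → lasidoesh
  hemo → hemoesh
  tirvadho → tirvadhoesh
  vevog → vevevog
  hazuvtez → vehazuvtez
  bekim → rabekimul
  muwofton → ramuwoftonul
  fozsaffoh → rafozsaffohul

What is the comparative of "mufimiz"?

lasido and vevog both have last vowel 'o' yet inflect differently (lasidoesh, vevevog), so the last vowel is not what conditions the rule; the final letter is.
"mufimiz" ends in -z. The one such stem in the data (hazuvtez → vehazuvtez) adds the prefix ve-, so the same rule applies.
The other patterns: stems ending in -o add -esh; stems ending in -h, -m or -n add ra- … -ul around the stem.
So mufimiz → vemufimiz.

vemufimiz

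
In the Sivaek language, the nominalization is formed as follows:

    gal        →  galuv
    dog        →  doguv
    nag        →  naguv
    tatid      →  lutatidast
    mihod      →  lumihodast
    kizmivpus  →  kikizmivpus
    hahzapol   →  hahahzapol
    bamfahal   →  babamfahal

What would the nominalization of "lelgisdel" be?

lelelgisdel

"lelgisdel" has 3 vowels. The stems with 3 vowels (kizmivpus → kikizmivpus, hahzapol → hahahzapol, bamfahal → babamfahal) repeat the first consonant+vowel as a prefix.
The other patterns: stems with 1 vowel add -uv; stems with 2 vowels add lu- … -ast around the stem.
So lelgisdel → lelelgisdel.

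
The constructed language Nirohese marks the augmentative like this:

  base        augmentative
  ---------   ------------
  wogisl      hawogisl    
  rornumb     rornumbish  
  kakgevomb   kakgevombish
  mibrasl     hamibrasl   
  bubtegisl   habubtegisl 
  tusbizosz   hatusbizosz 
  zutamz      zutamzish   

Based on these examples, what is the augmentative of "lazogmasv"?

halazogmasv

tusbizosz and zutamz both end in -z yet inflect differently (hatusbizosz, zutamzish), so the final letter is not what conditions the rule; the second-to-last letter is.
"lazogmasv" has second-to-last letter 's'. The stems whose second-to-last letter is 's' (tusbizosz → hatusbizosz, wogisl → hawogisl, mibrasl → hamibrasl) add the prefix ha-.
The other pattern: stems whose second-to-last letter is 'm' add -ish.
So lazogmasv → halazogmasv.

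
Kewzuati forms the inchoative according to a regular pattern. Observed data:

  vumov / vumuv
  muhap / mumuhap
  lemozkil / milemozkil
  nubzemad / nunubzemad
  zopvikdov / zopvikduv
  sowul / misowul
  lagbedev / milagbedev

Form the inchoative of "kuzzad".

kukuzzad

zopvikdov and lagbedev both end in -v yet inflect differently (zopvikduv, milagbedev), so the final letter is not what conditions the rule; the last vowel is.
"kuzzad" has last vowel 'a'. The stems whose last vowel is 'a' (muhap → mumuhap, nubzemad → nunubzemad) repeat the first consonant+vowel as a prefix.
The other patterns: stems whose last vowel is 'o' change the last vowel to 'u'; stems whose last vowel is 'e', 'i' or 'u' add the prefix mi-.
So kuzzad → kukuzzad.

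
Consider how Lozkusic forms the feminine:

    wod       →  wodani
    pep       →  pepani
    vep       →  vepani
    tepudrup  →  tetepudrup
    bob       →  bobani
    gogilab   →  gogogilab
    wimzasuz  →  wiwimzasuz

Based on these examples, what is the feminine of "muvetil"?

gogilab and bob both end in -b yet inflect differently (gogogilab, bobani), so the final letter is not what conditions the rule; the number of vowels is.
"muvetil" has 3 vowels. The stems with 3 vowels (tepudrup → tetepudrup, gogilab → gogogilab, wimzasuz → wiwimzasuz) repeat the first consonant+vowel as a prefix.
The other pattern: stems with 1 vowel add -ani.
So muvetil → mumuvetil.

mumuvetil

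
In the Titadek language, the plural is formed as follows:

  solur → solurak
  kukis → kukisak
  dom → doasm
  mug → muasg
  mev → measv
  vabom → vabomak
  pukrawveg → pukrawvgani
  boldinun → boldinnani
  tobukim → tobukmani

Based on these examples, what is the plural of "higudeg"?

higudgani

"higudeg" has 3 vowels. The stems with 3 vowels (boldinun → boldinnani, tobukim → tobukmani, pukrawveg → pukrawvgani) delete the last vowel and add -ani.
So higudeg → higudgani.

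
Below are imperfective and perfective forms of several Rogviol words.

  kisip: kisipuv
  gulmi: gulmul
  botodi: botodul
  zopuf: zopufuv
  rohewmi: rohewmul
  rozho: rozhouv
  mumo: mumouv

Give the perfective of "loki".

"loki" ends in -i. The stems ending in -i (gulmi → gulmul, botodi → botodul, rohewmi → rohewmul) drop the final letter and add -ul.
The other pattern: stems ending in -f, -o or -p add -uv.
So loki → lokul.

lokul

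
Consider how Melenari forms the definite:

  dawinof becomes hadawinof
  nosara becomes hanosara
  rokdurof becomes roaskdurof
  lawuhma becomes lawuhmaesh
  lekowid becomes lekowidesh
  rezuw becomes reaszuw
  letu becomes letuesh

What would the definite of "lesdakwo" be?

lesdakwoesh

rokdurof and dawinof both end in -f yet inflect differently (roaskdurof, hadawinof), so the final letter is not what conditions the rule; the first letter is.
"lesdakwo" begins with l-. The stems beginning with l- (letu → letuesh, lawuhma → lawuhmaesh, lekowid → lekowidesh) add -esh.
The other patterns: stems beginning with r- insert -as- after the first vowel; stems beginning with d- or n- add the prefix ha-.
So lesdakwo → lesdakwoesh.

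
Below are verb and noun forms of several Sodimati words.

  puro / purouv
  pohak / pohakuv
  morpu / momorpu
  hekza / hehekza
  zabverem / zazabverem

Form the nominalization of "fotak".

"fotak" ends in -k. The one such stem in the data (pohak → pohakuv) adds -uv, so the same rule applies.
The other pattern: stems ending in -a, -m or -u repeat the first consonant+vowel as a prefix.
So fotak → fotakuv.

fotakuv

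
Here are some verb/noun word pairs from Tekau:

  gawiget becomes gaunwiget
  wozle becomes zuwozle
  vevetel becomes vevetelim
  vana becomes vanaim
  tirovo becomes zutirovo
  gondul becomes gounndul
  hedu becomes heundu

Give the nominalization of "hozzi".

hounzzi

gondul and vevetel both end in -l yet inflect differently (gounndul, vevetelim), so the final letter is not what conditions the rule; the first letter is.
"hozzi" begins with h-. The one such stem in the data (hedu → heundu) inserts -un- after the first vowel (as do gawiget, gondul), so the same rule applies.
So hozzi → hounzzi.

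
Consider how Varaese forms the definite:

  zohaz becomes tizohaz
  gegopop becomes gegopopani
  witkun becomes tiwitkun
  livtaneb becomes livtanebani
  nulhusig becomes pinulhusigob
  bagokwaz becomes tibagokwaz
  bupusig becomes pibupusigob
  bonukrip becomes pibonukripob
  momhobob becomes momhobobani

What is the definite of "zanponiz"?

"zanponiz" has last vowel 'i'. The stems whose last vowel is 'i' (bonukrip → pibonukripob, nulhusig → pinulhusigob, bupusig → pibupusigob) add pi- … -ob around the stem.
So zanponiz → pizanponizob.

pizanponizob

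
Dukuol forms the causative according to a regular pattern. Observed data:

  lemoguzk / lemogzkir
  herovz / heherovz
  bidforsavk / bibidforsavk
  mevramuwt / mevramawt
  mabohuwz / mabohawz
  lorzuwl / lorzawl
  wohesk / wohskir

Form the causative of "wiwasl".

"wiwasl" has second-to-last letter 's'. The one such stem in the data (wohesk → wohskir) deletes the last vowel and adds -ir (as does lemoguzk), so the same rule applies.
So wiwasl → wiwslir.

wiwslir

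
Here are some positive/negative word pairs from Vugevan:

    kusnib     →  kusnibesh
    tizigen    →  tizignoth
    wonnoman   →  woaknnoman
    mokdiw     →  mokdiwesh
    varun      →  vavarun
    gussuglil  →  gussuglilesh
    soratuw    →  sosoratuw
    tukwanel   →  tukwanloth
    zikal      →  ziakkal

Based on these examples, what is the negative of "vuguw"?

vuvuguw

gussuglil and tukwanel both end in -l yet inflect differently (gussuglilesh, tukwanloth), so the final letter is not what conditions the rule; the last vowel is.
"vuguw" has last vowel 'u'. The stems whose last vowel is 'u' (varun → vavarun, soratuw → sosoratuw) repeat the first consonant+vowel as a prefix.
The other patterns: stems whose last vowel is 'i' add -esh; stems whose last vowel is 'e' delete the last vowel and add -oth; stems whose last vowel is 'a' insert -ak- after the first vowel.
So vuguw → vuvuguw.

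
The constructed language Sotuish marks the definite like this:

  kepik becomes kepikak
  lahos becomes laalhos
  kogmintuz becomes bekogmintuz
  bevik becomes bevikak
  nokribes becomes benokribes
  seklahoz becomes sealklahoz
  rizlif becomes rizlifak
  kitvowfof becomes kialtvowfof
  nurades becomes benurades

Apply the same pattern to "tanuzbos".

taalnuzbos

kitvowfof and rizlif both end in -f yet inflect differently (kialtvowfof, rizlifak), so the final letter is not what conditions the rule; the last vowel is.
"tanuzbos" has last vowel 'o'. The stems whose last vowel is 'o' (lahos → laalhos, kitvowfof → kialtvowfof, seklahoz → sealklahoz) insert -al- after the first vowel.
The other patterns: stems whose last vowel is 'i' add -ak; stems whose last vowel is 'e' or 'u' add the prefix be-.
So tanuzbos → taalnuzbos.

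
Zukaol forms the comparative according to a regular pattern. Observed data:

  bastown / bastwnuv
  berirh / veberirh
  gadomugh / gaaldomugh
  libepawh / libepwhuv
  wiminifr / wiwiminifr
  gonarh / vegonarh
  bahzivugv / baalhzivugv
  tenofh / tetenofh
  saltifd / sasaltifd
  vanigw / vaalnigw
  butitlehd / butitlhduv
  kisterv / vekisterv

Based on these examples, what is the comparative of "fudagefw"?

"fudagefw" has second-to-last letter 'f'. The stems whose second-to-last letter is 'f' (tenofh → tetenofh, wiminifr → wiwiminifr, saltifd → sasaltifd) repeat the first consonant+vowel as a prefix.
So fudagefw → fufudagefw.

fufudagefw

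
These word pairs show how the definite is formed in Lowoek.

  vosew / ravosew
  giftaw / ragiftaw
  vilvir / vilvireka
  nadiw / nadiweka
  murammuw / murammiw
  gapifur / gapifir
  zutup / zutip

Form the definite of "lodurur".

vosew and nadiw both end in -w yet inflect differently (ravosew, nadiweka), so the final letter is not what conditions the rule; the last vowel is.
"lodurur" has last vowel 'u'. The stems whose last vowel is 'u' (murammuw → murammiw, gapifur → gapifir, zutup → zutip) change the last vowel to 'i'.
The other patterns: stems whose last vowel is 'a' or 'e' add the prefix ra-; stems whose last vowel is 'i' add -eka.
So lodurur → lodurir.

lodurir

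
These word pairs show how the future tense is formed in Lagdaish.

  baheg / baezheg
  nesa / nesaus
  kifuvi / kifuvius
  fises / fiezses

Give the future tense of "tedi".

nesa and fises both have 2 vowels yet inflect differently (nesaus, fiezses), so the number of vowels is not what conditions the rule; whether the stem ends in a vowel or a consonant is.
"tedi" ends in a vowel. The stems ending in a vowel (nesa → nesaus, kifuvi → kifuvius) add -us.
So tedi → tedius.

tedius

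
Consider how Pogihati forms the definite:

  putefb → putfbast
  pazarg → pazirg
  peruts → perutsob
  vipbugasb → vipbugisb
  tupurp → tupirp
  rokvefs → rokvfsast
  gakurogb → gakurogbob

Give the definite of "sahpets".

putefb and vipbugasb both end in -b yet inflect differently (putfbast, vipbugisb), so the final letter is not what conditions the rule; the second-to-last letter is.
"sahpets" has second-to-last letter 't'. The one such stem in the data (peruts → perutsob) adds -ob, so the same rule applies.
The other patterns: stems whose second-to-last letter is 'f' delete the last vowel and add -ast; stems whose second-to-last letter is 'r' or 's' change the last vowel to 'i'.
So sahpets → sahpetsob.

sahpetsob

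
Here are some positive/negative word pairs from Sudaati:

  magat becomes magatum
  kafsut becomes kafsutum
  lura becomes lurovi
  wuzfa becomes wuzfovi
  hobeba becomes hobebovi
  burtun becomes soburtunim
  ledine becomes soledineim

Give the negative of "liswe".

magat and lura both have last vowel 'a' yet inflect differently (magatum, lurovi), so the last vowel is not what conditions the rule; the final letter is.
"liswe" ends in -e. The one such stem in the data (ledine → soledineim) adds so- … -im around the stem, so the same rule applies.
The other patterns: stems ending in -t add -um; stems ending in -a drop the final letter and add -ovi.
So liswe → solisweim.

solisweim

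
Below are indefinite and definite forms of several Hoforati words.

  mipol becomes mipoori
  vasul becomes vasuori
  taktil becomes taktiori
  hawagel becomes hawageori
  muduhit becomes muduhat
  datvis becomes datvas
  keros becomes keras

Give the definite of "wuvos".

wuvas

taktil and muduhit both have last vowel 'i' yet inflect differently (taktiori, muduhat), so the last vowel is not what conditions the rule; the final letter is.
"wuvos" ends in -s. The stems ending in -s (datvis → datvas, keros → keras) change the last vowel to 'a'.
The other pattern: stems ending in -l drop the final letter and add -ori.
So wuvos → wuvas.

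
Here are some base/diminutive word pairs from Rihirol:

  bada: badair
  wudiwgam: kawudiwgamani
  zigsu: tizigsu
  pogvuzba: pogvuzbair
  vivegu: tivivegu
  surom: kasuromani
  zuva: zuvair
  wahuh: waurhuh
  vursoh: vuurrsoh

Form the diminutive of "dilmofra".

dilmofrair

surom and vursoh both have last vowel 'o' yet inflect differently (kasuromani, vuurrsoh), so the last vowel is not what conditions the rule; the final letter is.
"dilmofra" ends in -a. The stems ending in -a (bada → badair, zuva → zuvair, pogvuzba → pogvuzbair) add -ir.
So dilmofra → dilmofrair.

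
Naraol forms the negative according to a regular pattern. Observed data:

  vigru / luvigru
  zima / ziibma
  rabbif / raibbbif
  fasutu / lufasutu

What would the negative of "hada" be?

vigru and rabbif both have 2 vowels yet inflect differently (luvigru, raibbbif), so the number of vowels is not what conditions the rule; the final letter is.
"hada" ends in -a. The one such stem in the data (zima → ziibma) inserts -ib- after the first vowel (as does rabbif), so the same rule applies.
The other pattern: stems ending in -u add the prefix lu-.
So hada → haibda.

haibda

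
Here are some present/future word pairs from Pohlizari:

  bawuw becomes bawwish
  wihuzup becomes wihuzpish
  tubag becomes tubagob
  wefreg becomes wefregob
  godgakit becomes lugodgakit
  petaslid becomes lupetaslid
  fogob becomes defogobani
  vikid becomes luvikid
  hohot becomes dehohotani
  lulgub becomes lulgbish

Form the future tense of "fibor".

lulgub and fogob both end in -b yet inflect differently (lulgbish, defogobani), so the final letter is not what conditions the rule; the last vowel is.
"fibor" has last vowel 'o'. The stems whose last vowel is 'o' (fogob → defogobani, hohot → dehohotani) add de- … -ani around the stem.
So fibor → defiborani.

defiborani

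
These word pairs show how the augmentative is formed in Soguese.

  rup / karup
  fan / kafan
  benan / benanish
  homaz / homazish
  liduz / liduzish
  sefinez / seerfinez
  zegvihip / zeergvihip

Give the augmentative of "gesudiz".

fan and benan both end in -n yet inflect differently (kafan, benanish), so the final letter is not what conditions the rule; the number of vowels is.
"gesudiz" has 3 vowels. The stems with 3 vowels (sefinez → seerfinez, zegvihip → zeergvihip) insert -er- after the first vowel.
The other patterns: stems with 1 vowel add the prefix ka-; stems with 2 vowels add -ish.
So gesudiz → geersudiz.

geersudiz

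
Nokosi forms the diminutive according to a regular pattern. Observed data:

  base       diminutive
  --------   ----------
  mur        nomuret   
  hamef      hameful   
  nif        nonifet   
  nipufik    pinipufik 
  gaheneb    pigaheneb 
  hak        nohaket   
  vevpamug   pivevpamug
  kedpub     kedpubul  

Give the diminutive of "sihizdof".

"sihizdof" has 3 vowels. The stems with 3 vowels (nipufik → pinipufik, gaheneb → pigaheneb, vevpamug → pivevpamug) add the prefix pi-.
The other patterns: stems with 1 vowel add no- … -et around the stem; stems with 2 vowels add -ul.
So sihizdof → pisihizdof.

pisihizdof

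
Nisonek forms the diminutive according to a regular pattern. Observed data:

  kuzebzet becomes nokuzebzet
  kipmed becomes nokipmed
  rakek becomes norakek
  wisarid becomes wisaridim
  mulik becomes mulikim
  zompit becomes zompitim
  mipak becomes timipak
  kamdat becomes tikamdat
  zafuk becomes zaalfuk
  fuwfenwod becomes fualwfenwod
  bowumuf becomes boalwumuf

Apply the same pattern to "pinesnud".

pialnesnud

kipmed and wisarid both end in -d yet inflect differently (nokipmed, wisaridim), so the final letter is not what conditions the rule; the last vowel is.
"pinesnud" has last vowel 'u'. The stems whose last vowel is 'u' (zafuk → zaalfuk, bowumuf → boalwumuf) insert -al- after the first vowel.
The other patterns: stems whose last vowel is 'e' add the prefix no-; stems whose last vowel is 'i' add -im; stems whose last vowel is 'a' add the prefix ti-.
So pinesnud → pialnesnud.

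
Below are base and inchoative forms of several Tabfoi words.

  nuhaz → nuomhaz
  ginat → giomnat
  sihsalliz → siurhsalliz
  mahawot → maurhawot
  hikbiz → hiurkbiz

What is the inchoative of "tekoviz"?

nuhaz and hikbiz both end in -z yet inflect differently (nuomhaz, hiurkbiz), so the final letter is not what conditions the rule; the last vowel is.
"tekoviz" has last vowel 'i'. The stems whose last vowel is 'i' (hikbiz → hiurkbiz, sihsalliz → siurhsalliz) insert -ur- after the first vowel.
So tekoviz → teurkoviz.

teurkoviz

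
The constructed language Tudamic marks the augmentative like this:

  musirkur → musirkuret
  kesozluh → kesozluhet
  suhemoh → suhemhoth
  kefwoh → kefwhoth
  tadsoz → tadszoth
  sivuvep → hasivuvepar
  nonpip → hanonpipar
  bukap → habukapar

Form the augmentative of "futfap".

hafutfapar

"futfap" has last vowel 'a'. The one such stem in the data (bukap → habukapar) adds ha- … -ar around the stem, so the same rule applies.
The other patterns: stems whose last vowel is 'u' add -et; stems whose last vowel is 'o' delete the last vowel and add -oth.
So futfap → hafutfapar.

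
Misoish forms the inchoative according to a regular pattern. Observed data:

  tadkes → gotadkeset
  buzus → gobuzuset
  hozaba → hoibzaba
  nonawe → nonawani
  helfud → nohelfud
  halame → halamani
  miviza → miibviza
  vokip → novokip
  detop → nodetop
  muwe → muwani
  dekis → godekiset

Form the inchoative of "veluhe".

tadkes and muwe both have last vowel 'e' yet inflect differently (gotadkeset, muwani), so the last vowel is not what conditions the rule; the final letter is.
"veluhe" ends in -e. The stems ending in -e (muwe → muwani, nonawe → nonawani, halame → halamani) drop the final letter and add -ani.
The other patterns: stems ending in -a insert -ib- after the first vowel; stems ending in -s add go- … -et around the stem; stems ending in -d or -p add the prefix no-.
So veluhe → veluhani.

veluhani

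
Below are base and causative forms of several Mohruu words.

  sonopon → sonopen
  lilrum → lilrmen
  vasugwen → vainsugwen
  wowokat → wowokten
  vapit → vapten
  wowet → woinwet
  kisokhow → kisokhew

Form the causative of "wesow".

vasugwen and sonopon both end in -n yet inflect differently (vainsugwen, sonopen), so the final letter is not what conditions the rule; the last vowel is.
"wesow" has last vowel 'o'. The stems whose last vowel is 'o' (sonopon → sonopen, kisokhow → kisokhew) change the last vowel to 'e'.
So wesow → wesew.

wesew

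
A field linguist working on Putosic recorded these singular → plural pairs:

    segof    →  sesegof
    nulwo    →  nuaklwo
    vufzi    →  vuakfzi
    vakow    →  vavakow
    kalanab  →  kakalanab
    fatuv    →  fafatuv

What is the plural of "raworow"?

raraworow

nulwo and segof both have last vowel 'o' yet inflect differently (nuaklwo, sesegof), so the last vowel is not what conditions the rule; whether the stem ends in a vowel or a consonant is.
"raworow" ends in a consonant. The stems ending in a consonant (segof → sesegof, kalanab → kakalanab, fatuv → fafatuv) repeat the first consonant+vowel as a prefix.
So raworow → raraworow.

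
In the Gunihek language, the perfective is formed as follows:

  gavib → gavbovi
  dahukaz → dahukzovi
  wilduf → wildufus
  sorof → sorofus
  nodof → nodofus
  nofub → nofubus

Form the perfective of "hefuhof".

"hefuhof" has last vowel 'o'. The stems whose last vowel is 'o' (sorof → sorofus, nodof → nodofus) add -us.
The other pattern: stems whose last vowel is 'a' or 'i' delete the last vowel and add -ovi.
So hefuhof → hefuhofus.

hefuhofus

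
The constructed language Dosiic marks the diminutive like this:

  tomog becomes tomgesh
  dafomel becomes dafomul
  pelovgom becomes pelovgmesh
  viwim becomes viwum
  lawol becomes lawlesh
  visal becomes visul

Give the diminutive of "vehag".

pelovgom and viwim both end in -m yet inflect differently (pelovgmesh, viwum), so the final letter is not what conditions the rule; the last vowel is.
"vehag" has last vowel 'a'. The one such stem in the data (visal → visul) changes the last vowel to 'u' (as do viwim, dafomel), so the same rule applies.
So vehag → vehug.

vehug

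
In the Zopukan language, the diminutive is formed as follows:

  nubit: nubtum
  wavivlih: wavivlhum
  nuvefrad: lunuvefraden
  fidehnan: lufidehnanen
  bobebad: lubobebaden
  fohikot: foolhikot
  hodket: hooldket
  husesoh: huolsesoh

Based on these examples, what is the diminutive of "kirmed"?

nubit and fohikot both end in -t yet inflect differently (nubtum, foolhikot), so the final letter is not what conditions the rule; the last vowel is.
"kirmed" has last vowel 'e'. The one such stem in the data (hodket → hooldket) inserts -ol- after the first vowel (as do fohikot, husesoh), so the same rule applies.
So kirmed → kiolrmed.

kiolrmed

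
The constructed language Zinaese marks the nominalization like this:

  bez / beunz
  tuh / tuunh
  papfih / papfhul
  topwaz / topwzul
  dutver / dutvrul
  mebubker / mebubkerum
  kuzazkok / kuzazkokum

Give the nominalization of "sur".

suunr

tuh and papfih both end in -h yet inflect differently (tuunh, papfhul), so the final letter is not what conditions the rule; the number of vowels is.
"sur" has 1 vowel. The stems with 1 vowel (bez → beunz, tuh → tuunh) insert -un- after the first vowel.
So sur → suunr.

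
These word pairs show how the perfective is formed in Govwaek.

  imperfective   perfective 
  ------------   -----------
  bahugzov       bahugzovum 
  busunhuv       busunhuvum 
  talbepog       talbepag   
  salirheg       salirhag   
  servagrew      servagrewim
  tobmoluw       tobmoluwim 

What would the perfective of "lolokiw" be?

lolokiwim

bahugzov and talbepog both have last vowel 'o' yet inflect differently (bahugzovum, talbepag), so the last vowel is not what conditions the rule; the final letter is.
"lolokiw" ends in -w. The stems ending in -w (servagrew → servagrewim, tobmoluw → tobmoluwim) add -im.
The other patterns: stems ending in -v add -um; stems ending in -g change the last vowel to 'a'.
So lolokiw → lolokiwim.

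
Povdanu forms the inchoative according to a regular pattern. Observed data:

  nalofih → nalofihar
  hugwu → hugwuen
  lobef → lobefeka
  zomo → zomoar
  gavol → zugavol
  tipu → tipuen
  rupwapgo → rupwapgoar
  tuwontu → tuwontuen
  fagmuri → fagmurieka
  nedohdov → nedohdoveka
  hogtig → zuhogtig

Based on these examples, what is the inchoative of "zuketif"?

zuketifeka

nalofih and hogtig both have last vowel 'i' yet inflect differently (nalofihar, zuhogtig), so the last vowel is not what conditions the rule; the final letter is.
"zuketif" ends in -f. The one such stem in the data (lobef → lobefeka) adds -eka, so the same rule applies.
The other patterns: stems ending in -h or -o add -ar; stems ending in -g or -l add the prefix zu-; stems ending in -u add -en.
So zuketif → zuketifeka.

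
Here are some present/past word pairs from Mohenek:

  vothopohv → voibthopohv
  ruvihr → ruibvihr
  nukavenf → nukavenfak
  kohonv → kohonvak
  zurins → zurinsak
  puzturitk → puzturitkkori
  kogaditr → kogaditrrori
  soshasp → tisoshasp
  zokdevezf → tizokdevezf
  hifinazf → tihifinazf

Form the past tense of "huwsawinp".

huwsawinpak

vothopohv and kohonv both end in -v yet inflect differently (voibthopohv, kohonvak), so the final letter is not what conditions the rule; the second-to-last letter is.
"huwsawinp" has second-to-last letter 'n'. The stems whose second-to-last letter is 'n' (nukavenf → nukavenfak, kohonv → kohonvak, zurins → zurinsak) add -ak.
The other patterns: stems whose second-to-last letter is 'h' insert -ib- after the first vowel; stems whose second-to-last letter is 't' double the final consonant and add -ori; stems whose second-to-last letter is 's' or 'z' add the prefix ti-.
So huwsawinp → huwsawinpak.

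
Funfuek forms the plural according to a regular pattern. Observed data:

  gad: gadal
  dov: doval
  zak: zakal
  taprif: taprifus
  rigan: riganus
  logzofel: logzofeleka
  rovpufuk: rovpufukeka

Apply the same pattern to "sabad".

zak and rovpufuk both end in -k yet inflect differently (zakal, rovpufukeka), so the final letter is not what conditions the rule; the number of vowels is.
"sabad" has 2 vowels. The stems with 2 vowels (taprif → taprifus, rigan → riganus) add -us.
The other patterns: stems with 1 vowel add -al; stems with 3 vowels add -eka.
So sabad → sabadus.

sabadus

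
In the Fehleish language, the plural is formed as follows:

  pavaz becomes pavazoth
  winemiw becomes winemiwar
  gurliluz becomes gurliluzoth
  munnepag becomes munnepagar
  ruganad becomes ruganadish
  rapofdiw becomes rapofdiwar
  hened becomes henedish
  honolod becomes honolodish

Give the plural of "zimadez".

zimadezoth

munnepag and ruganad both have last vowel 'a' yet inflect differently (munnepagar, ruganadish), so the last vowel is not what conditions the rule; the final letter is.
"zimadez" ends in -z. The stems ending in -z (gurliluz → gurliluzoth, pavaz → pavazoth) add -oth.
The other patterns: stems ending in -g or -w add -ar; stems ending in -d add -ish.
So zimadez → zimadezoth.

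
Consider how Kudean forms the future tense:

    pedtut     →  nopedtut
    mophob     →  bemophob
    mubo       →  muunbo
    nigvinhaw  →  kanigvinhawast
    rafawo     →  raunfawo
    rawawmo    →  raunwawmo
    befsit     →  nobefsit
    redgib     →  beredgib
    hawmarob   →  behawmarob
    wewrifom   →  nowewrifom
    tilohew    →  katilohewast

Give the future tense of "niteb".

beniteb

"niteb" ends in -b. The stems ending in -b (hawmarob → behawmarob, mophob → bemophob, redgib → beredgib) add the prefix be-.
So niteb → beniteb.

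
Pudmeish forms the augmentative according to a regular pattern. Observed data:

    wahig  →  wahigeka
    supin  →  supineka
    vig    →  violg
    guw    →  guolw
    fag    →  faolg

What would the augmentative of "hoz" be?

wahig and vig both end in -g yet inflect differently (wahigeka, violg), so the final letter is not what conditions the rule; the number of vowels is.
"hoz" has 1 vowel. The stems with 1 vowel (vig → violg, guw → guolw, fag → faolg) insert -ol- after the first vowel.
So hoz → hoolz.

hoolz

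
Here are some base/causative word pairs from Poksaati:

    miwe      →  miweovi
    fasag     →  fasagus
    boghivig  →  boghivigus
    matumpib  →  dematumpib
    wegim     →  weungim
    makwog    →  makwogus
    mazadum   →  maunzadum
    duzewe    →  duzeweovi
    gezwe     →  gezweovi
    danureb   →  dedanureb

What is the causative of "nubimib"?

denubimib

"nubimib" ends in -b. The stems ending in -b (matumpib → dematumpib, danureb → dedanureb) add the prefix de-.
So nubimib → denubimib.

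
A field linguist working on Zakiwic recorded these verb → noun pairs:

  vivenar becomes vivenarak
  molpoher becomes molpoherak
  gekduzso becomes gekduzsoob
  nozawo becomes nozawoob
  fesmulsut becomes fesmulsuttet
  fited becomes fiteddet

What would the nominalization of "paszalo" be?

paszaloob

molpoher and fited both have last vowel 'e' yet inflect differently (molpoherak, fiteddet), so the last vowel is not what conditions the rule; the final letter is.
"paszalo" ends in -o. The stems ending in -o (gekduzso → gekduzsoob, nozawo → nozawoob) add -ob.
So paszalo → paszaloob.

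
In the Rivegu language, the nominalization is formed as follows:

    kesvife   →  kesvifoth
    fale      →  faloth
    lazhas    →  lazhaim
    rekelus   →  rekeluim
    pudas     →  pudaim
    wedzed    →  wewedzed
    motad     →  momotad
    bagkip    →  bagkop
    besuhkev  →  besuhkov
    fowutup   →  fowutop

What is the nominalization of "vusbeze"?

vusbezoth

kesvife and wedzed both have last vowel 'e' yet inflect differently (kesvifoth, wewedzed), so the last vowel is not what conditions the rule; the final letter is.
"vusbeze" ends in -e. The stems ending in -e (kesvife → kesvifoth, fale → faloth) drop the final letter and add -oth.
The other patterns: stems ending in -s drop the final letter and add -im; stems ending in -d repeat the first consonant+vowel as a prefix; stems ending in -p or -v change the last vowel to 'o'.
So vusbeze → vusbezoth.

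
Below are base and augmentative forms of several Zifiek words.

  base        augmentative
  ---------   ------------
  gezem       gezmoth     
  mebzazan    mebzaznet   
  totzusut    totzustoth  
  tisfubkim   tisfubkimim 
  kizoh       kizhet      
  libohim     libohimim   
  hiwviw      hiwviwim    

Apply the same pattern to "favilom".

favilmet

tisfubkim and gezem both end in -m yet inflect differently (tisfubkimim, gezmoth), so the final letter is not what conditions the rule; the last vowel is.
"favilom" has last vowel 'o'. The one such stem in the data (kizoh → kizhet) deletes the last vowel and adds -et (as does mebzazan), so the same rule applies.
So favilom → favilmet.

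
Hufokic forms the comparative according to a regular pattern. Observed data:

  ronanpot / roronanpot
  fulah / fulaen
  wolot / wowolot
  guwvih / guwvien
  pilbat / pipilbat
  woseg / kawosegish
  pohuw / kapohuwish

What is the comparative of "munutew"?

kamunutewish

fulah and pilbat both have last vowel 'a' yet inflect differently (fulaen, pipilbat), so the last vowel is not what conditions the rule; the final letter is.
"munutew" ends in -w. The one such stem in the data (pohuw → kapohuwish) adds ka- … -ish around the stem, so the same rule applies.
The other patterns: stems ending in -h drop the final letter and add -en; stems ending in -t repeat the first consonant+vowel as a prefix.
So munutew → kamunutewish.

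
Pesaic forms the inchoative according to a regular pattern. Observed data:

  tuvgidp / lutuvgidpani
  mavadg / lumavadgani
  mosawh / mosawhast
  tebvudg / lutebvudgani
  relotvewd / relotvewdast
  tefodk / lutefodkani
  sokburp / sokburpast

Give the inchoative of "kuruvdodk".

tuvgidp and sokburp both end in -p yet inflect differently (lutuvgidpani, sokburpast), so the final letter is not what conditions the rule; the second-to-last letter is.
"kuruvdodk" has second-to-last letter 'd'. The stems whose second-to-last letter is 'd' (tuvgidp → lutuvgidpani, mavadg → lumavadgani, tebvudg → lutebvudgani) add lu- … -ani around the stem.
So kuruvdodk → lukuruvdodkani.

lukuruvdodkani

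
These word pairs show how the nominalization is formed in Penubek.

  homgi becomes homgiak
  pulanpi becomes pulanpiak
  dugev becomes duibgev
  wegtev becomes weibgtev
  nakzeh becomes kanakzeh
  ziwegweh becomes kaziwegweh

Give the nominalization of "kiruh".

dugev and nakzeh both have last vowel 'e' yet inflect differently (duibgev, kanakzeh), so the last vowel is not what conditions the rule; the final letter is.
"kiruh" ends in -h. The stems ending in -h (nakzeh → kanakzeh, ziwegweh → kaziwegweh) add the prefix ka-.
So kiruh → kakiruh.

kakiruh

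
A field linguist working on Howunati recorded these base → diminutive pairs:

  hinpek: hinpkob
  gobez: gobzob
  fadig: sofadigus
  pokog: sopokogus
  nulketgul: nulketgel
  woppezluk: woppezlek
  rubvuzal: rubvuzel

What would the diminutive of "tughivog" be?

"tughivog" has last vowel 'o'. The one such stem in the data (pokog → sopokogus) adds so- … -us around the stem, so the same rule applies.
The other patterns: stems whose last vowel is 'e' delete the last vowel and add -ob; stems whose last vowel is 'a' or 'u' change the last vowel to 'e'.
So tughivog → sotughivogus.

sotughivogus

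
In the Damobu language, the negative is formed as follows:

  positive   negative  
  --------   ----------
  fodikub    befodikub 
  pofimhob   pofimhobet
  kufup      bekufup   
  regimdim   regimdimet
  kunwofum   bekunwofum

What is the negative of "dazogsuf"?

"dazogsuf" has last vowel 'u'. The stems whose last vowel is 'u' (kufup → bekufup, kunwofum → bekunwofum, fodikub → befodikub) add the prefix be-.
The other pattern: stems whose last vowel is 'i' or 'o' add -et.
So dazogsuf → bedazogsuf.

bedazogsuf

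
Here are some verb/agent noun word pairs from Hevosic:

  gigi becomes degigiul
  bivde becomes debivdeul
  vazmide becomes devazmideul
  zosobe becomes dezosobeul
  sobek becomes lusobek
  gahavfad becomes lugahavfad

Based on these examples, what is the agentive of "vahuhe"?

devahuheul

bivde and sobek both have last vowel 'e' yet inflect differently (debivdeul, lusobek), so the last vowel is not what conditions the rule; whether the stem ends in a vowel or a consonant is.
"vahuhe" ends in a vowel. The stems ending in a vowel (gigi → degigiul, bivde → debivdeul, vazmide → devazmideul) add de- … -ul around the stem.
The other pattern: stems ending in a consonant add the prefix lu-.
So vahuhe → devahuheul.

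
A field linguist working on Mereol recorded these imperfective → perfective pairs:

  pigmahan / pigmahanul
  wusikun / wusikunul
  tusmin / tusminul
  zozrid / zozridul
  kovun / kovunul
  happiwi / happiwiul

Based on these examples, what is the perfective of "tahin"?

tahinul

Every pair shown (pigmahan → pigmahanul, wusikun → wusikunul, tusmin → tusminul, …) follows the same rule: add -ul.
So tahin → tahinul.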